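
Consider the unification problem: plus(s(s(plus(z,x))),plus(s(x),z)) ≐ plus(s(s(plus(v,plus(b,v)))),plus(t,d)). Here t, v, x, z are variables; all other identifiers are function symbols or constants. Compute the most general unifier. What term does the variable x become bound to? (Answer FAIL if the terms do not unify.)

plus(b,d)

Decompose plus/2: s(s(plus(z,x))) ≐ s(s(plus(v,plus(b,v)))),  plus(s(x),z) ≐ plus(t,d).
Decompose s/1: s(plus(z,x)) ≐ s(plus(v,plus(b,v))).
Decompose s/1: plus(z,x) ≐ plus(v,plus(b,v)).
Decompose plus/2: z ≐ v,  x ≐ plus(b,v).
Bind z := v; substituting into the one remaining equation that mentions z gives: plus(s(x),v) ≐ plus(t,d).
Bind x := plus(b,v); substituting into the remaining equation gives: plus(s(plus(b,v)),v) ≐ plus(t,d).
Decompose plus/2: s(plus(b,v)) ≐ t,  v ≐ d.
Bind t := s(plus(b,v)); no other remaining equation mentions t.
Bind v := d. Substituting into the earlier bindings gives z := d, x := plus(b,d), t := s(plus(b,d)).
MGU = { z := d, x := plus(b,d), t := s(plus(b,d)), v := d }, so x := plus(b,d).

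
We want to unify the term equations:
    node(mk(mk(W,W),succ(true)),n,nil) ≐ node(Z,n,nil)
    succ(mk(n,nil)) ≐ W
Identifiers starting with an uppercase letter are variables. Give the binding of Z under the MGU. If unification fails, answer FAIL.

mk(mk(succ(mk(n,nil)),succ(mk(n,nil))),succ(true))

Decompose node/3: mk(mk(W,W),succ(true)) ≐ Z,  n ≐ n,  nil ≐ nil.
Bind Z := mk(mk(W,W),succ(true)); no other remaining equation mentions Z.
Delete trivial equation n ≐ n.
Delete trivial equation nil ≐ nil.
Bind W := succ(mk(n,nil)). Substituting into the earlier binding gives Z := mk(mk(succ(mk(n,nil)),succ(mk(n,nil))),succ(true)).
MGU = { Z ↦ mk(mk(succ(mk(n,nil)),succ(mk(n,nil))),succ(true)), W ↦ succ(mk(n,nil)) }, so Z ↦ mk(mk(succ(mk(n,nil)),succ(mk(n,nil))),succ(true)).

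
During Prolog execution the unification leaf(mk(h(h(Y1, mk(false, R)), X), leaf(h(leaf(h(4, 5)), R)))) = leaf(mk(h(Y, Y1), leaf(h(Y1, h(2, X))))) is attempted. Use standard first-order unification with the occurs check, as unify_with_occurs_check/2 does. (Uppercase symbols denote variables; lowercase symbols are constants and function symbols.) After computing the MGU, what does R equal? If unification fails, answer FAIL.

h(2, leaf(h(4, 5)))

Decompose leaf/1: mk(h(h(Y1, mk(false, R)), X), leaf(h(leaf(h(4, 5)), R))) = mk(h(Y, Y1), leaf(h(Y1, h(2, X)))).
Decompose mk/2: h(h(Y1, mk(false, R)), X) = h(Y, Y1),  leaf(h(leaf(h(4, 5)), R)) = leaf(h(Y1, h(2, X))).
Decompose h/2: h(Y1, mk(false, R)) = Y,  X = Y1.
Bind Y := h(Y1, mk(false, R)); no other remaining equation mentions Y.
Bind X := Y1; substituting into the remaining equation gives: leaf(h(leaf(h(4, 5)), R)) = leaf(h(Y1, h(2, Y1))).
Decompose leaf/1: h(leaf(h(4, 5)), R) = h(Y1, h(2, Y1)).
Decompose h/2: leaf(h(4, 5)) = Y1,  R = h(2, Y1).
Bind Y1 := leaf(h(4, 5)); substituting into the remaining equation gives: R = h(2, leaf(h(4, 5))). Substituting into the earlier bindings gives Y := h(leaf(h(4, 5)), mk(false, R)), X := leaf(h(4, 5)).
Bind R := h(2, leaf(h(4, 5))). Substituting into the earlier binding gives Y := h(leaf(h(4, 5)), mk(false, h(2, leaf(h(4, 5))))).
MGU = { Y -> h(leaf(h(4, 5)), mk(false, h(2, leaf(h(4, 5))))), X -> leaf(h(4, 5)), Y1 -> leaf(h(4, 5)), R -> h(2, leaf(h(4, 5))) }, so R -> h(2, leaf(h(4, 5))).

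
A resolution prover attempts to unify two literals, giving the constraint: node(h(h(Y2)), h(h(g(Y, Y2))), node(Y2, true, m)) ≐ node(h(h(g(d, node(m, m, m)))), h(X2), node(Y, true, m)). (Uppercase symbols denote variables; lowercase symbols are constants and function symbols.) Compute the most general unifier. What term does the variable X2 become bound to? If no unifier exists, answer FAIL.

h(g(g(d, node(m, m, m)), g(d, node(m, m, m))))

Decompose node/3: h(h(Y2)) ≐ h(h(g(d, node(m, m, m)))),  h(h(g(Y, Y2))) ≐ h(X2),  node(Y2, true, m) ≐ node(Y, true, m).
Decompose h/1: h(Y2) ≐ h(g(d, node(m, m, m))).
Decompose h/1: Y2 ≐ g(d, node(m, m, m)).
Bind Y2 := g(d, node(m, m, m)); substituting into the remaining equations gives: h(h(g(Y, g(d, node(m, m, m))))) ≐ h(X2),  node(g(d, node(m, m, m)), true, m) ≐ node(Y, true, m).
Decompose h/1: h(g(Y, g(d, node(m, m, m)))) ≐ X2.
Bind X2 := h(g(Y, g(d, node(m, m, m)))); no other remaining equation mentions X2.
Decompose node/3: g(d, node(m, m, m)) ≐ Y,  true ≐ true,  m ≐ m.
Bind Y := g(d, node(m, m, m)); no other remaining equation mentions Y. Substituting into the earlier binding gives X2 := h(g(g(d, node(m, m, m)), g(d, node(m, m, m)))).
Delete trivial equation true ≐ true.
Delete trivial equation m ≐ m.
MGU = { Y2 -> g(d, node(m, m, m)), X2 -> h(g(g(d, node(m, m, m)), g(d, node(m, m, m)))), Y -> g(d, node(m, m, m)) }, so X2 -> h(g(g(d, node(m, m, m)), g(d, node(m, m, m)))).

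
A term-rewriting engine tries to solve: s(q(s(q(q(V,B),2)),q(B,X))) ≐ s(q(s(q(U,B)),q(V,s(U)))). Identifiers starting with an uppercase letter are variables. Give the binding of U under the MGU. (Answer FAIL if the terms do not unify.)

q(2,2)

Decompose s/1: q(s(q(q(V,B),2)),q(B,X)) ≐ q(s(q(U,B)),q(V,s(U))).
Decompose q/2: s(q(q(V,B),2)) ≐ s(q(U,B)),  q(B,X) ≐ q(V,s(U)).
Decompose s/1: q(q(V,B),2) ≐ q(U,B).
Decompose q/2: q(V,B) ≐ U,  2 ≐ B.
Bind U := q(V,B); substituting into the one remaining equation that mentions U gives: q(B,X) ≐ q(V,s(q(V,B))).
Bind B := 2; substituting into the remaining equation gives: q(2,X) ≐ q(V,s(q(V,2))). Substituting into the earlier binding gives U := q(V,2).
Decompose q/2: 2 ≐ V,  X ≐ s(q(V,2)).
Bind V := 2; substituting into the remaining equation gives: X ≐ s(q(2,2)). Substituting into the earlier binding gives U := q(2,2).
Bind X := s(q(2,2)).
MGU = { U := q(2,2), B := 2, V := 2, X := s(q(2,2)) }, so U := q(2,2).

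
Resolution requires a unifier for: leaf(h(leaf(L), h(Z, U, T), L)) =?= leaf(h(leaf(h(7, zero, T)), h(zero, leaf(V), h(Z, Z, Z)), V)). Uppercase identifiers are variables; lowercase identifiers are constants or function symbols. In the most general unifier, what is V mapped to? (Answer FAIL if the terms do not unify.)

h(7, zero, h(zero, zero, zero))

Decompose leaf/1: h(leaf(L), h(Z, U, T), L) =?= h(leaf(h(7, zero, T)), h(zero, leaf(V), h(Z, Z, Z)), V).
Decompose h/3: leaf(L) =?= leaf(h(7, zero, T)),  h(Z, U, T) =?= h(zero, leaf(V), h(Z, Z, Z)),  L =?= V.
Decompose leaf/1: L =?= h(7, zero, T).
Bind L := h(7, zero, T); substituting into the one remaining equation that mentions L gives: h(7, zero, T) =?= V.
Decompose h/3: Z =?= zero,  U =?= leaf(V),  T =?= h(Z, Z, Z).
Bind Z := zero; substituting into the one remaining equation that mentions Z gives: T =?= h(zero, zero, zero).
Bind U := leaf(V); no other remaining equation mentions U.
Bind T := h(zero, zero, zero); substituting into the remaining equation gives: h(7, zero, h(zero, zero, zero)) =?= V. Substituting into the earlier binding gives L := h(7, zero, h(zero, zero, zero)).
Bind V := h(7, zero, h(zero, zero, zero)). Substituting into the earlier binding gives U := leaf(h(7, zero, h(zero, zero, zero))).
MGU = { L ↦ h(7, zero, h(zero, zero, zero)), Z ↦ zero, U ↦ leaf(h(7, zero, h(zero, zero, zero))), T ↦ h(zero, zero, zero), V ↦ h(7, zero, h(zero, zero, zero)) }, so V ↦ h(7, zero, h(zero, zero, zero)).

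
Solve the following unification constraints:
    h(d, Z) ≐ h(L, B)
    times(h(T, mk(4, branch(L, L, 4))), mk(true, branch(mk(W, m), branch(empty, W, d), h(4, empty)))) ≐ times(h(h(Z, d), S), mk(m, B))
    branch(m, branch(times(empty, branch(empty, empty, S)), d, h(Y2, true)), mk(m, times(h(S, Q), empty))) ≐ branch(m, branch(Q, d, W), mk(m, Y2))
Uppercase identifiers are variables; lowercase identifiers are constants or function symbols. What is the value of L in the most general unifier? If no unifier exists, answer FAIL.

FAIL

Decompose h/2: d ≐ L,  Z ≐ B.
Bind L := d; substituting into the one remaining equation that mentions L gives: times(h(T, mk(4, branch(d, d, 4))), mk(true, branch(mk(W, m), branch(empty, W, d), h(4, empty)))) ≐ times(h(h(Z, d), S), mk(m, B)).
Bind Z := B; substituting into the one remaining equation that mentions Z gives: times(h(T, mk(4, branch(d, d, 4))), mk(true, branch(mk(W, m), branch(empty, W, d), h(4, empty)))) ≐ times(h(h(B, d), S), mk(m, B)).
Decompose times/2: h(T, mk(4, branch(d, d, 4))) ≐ h(h(B, d), S),  mk(true, branch(mk(W, m), branch(empty, W, d), h(4, empty))) ≐ mk(m, B).
Decompose h/2: T ≐ h(B, d),  mk(4, branch(d, d, 4)) ≐ S.
Bind T := h(B, d); no other remaining equation mentions T.
Bind S := mk(4, branch(d, d, 4)); substituting into the one remaining equation that mentions S gives: branch(m, branch(times(empty, branch(empty, empty, mk(4, branch(d, d, 4)))), d, h(Y2, true)), mk(m, times(h(mk(4, branch(d, d, 4)), Q), empty))) ≐ branch(m, branch(Q, d, W), mk(m, Y2)).
Decompose mk/2: true ≐ m,  branch(mk(W, m), branch(empty, W, d), h(4, empty)) ≐ B.
Clash: constants true and m differ; no unifier exists.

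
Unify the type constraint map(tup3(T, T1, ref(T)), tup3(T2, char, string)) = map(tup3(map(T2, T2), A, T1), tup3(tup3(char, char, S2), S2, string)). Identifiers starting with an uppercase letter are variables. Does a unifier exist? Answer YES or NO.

Decompose map/2: tup3(T, T1, ref(T)) = tup3(map(T2, T2), A, T1),  tup3(T2, char, string) = tup3(tup3(char, char, S2), S2, string).
Decompose tup3/3: T = map(T2, T2),  T1 = A,  ref(T) = T1.
Bind T := map(T2, T2); substituting into the one remaining equation that mentions T gives: ref(map(T2, T2)) = T1.
Bind T1 := A; substituting into the one remaining equation that mentions T1 gives: ref(map(T2, T2)) = A.
Bind A := ref(map(T2, T2)); no other remaining equation mentions A. Substituting into the earlier binding gives T1 := ref(map(T2, T2)).
Decompose tup3/3: T2 = tup3(char, char, S2),  char = S2,  string = string.
Bind T2 := tup3(char, char, S2); no other remaining equation mentions T2. Substituting into the earlier bindings gives T := map(tup3(char, char, S2), tup3(char, char, S2)), T1 := ref(map(tup3(char, char, S2), tup3(char, char, S2))), A := ref(map(tup3(char, char, S2), tup3(char, char, S2))).
Bind S2 := char; no other remaining equation mentions S2. Substituting into the earlier bindings gives T := map(tup3(char, char, char), tup3(char, char, char)), T1 := ref(map(tup3(char, char, char), tup3(char, char, char))), A := ref(map(tup3(char, char, char), tup3(char, char, char))), T2 := tup3(char, char, char).
Delete trivial equation string = string.
No equations remain and no clash or occurs-check failure arose, so a unifier exists.

YES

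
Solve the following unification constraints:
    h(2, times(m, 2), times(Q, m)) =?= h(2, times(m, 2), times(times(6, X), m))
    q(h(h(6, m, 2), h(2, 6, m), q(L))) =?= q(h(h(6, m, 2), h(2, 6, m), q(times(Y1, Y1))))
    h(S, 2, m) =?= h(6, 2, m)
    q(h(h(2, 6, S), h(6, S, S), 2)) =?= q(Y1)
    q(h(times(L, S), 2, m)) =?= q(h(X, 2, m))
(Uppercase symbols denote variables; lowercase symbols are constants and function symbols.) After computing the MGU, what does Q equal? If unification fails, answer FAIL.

Decompose h/3: 2 =?= 2,  times(m, 2) =?= times(m, 2),  times(Q, m) =?= times(times(6, X), m).
Delete trivial equation 2 =?= 2.
Delete trivial equation times(m, 2) =?= times(m, 2).
Decompose times/2: Q =?= times(6, X),  m =?= m.
Bind Q := times(6, X); no other remaining equation mentions Q.
Delete trivial equation m =?= m.
Decompose q/1: h(h(6, m, 2), h(2, 6, m), q(L)) =?= h(h(6, m, 2), h(2, 6, m), q(times(Y1, Y1))).
Decompose h/3: h(6, m, 2) =?= h(6, m, 2),  h(2, 6, m) =?= h(2, 6, m),  q(L) =?= q(times(Y1, Y1)).
Delete trivial equation h(6, m, 2) =?= h(6, m, 2).
Delete trivial equation h(2, 6, m) =?= h(2, 6, m).
Decompose q/1: L =?= times(Y1, Y1).
Bind L := times(Y1, Y1); substituting into the one remaining equation that mentions L gives: q(h(times(times(Y1, Y1), S), 2, m)) =?= q(h(X, 2, m)).
Decompose h/3: S =?= 6,  2 =?= 2,  m =?= m.
Bind S := 6; substituting into the 2 remaining equations that mention S gives: q(h(h(2, 6, 6), h(6, 6, 6), 2)) =?= q(Y1),  q(h(times(times(Y1, Y1), 6), 2, m)) =?= q(h(X, 2, m)).
Delete trivial equation 2 =?= 2.
Delete trivial equation m =?= m.
Decompose q/1: h(h(2, 6, 6), h(6, 6, 6), 2) =?= Y1.
Bind Y1 := h(h(2, 6, 6), h(6, 6, 6), 2); substituting into the remaining equation gives: q(h(times(times(h(h(2, 6, 6), h(6, 6, 6), 2), h(h(2, 6, 6), h(6, 6, 6), 2)), 6), 2, m)) =?= q(h(X, 2, m)). Substituting into the earlier binding gives L := times(h(h(2, 6, 6), h(6, 6, 6), 2), h(h(2, 6, 6), h(6, 6, 6), 2)).
Decompose q/1: h(times(times(h(h(2, 6, 6), h(6, 6, 6), 2), h(h(2, 6, 6), h(6, 6, 6), 2)), 6), 2, m) =?= h(X, 2, m).
Decompose h/3: times(times(h(h(2, 6, 6), h(6, 6, 6), 2), h(h(2, 6, 6), h(6, 6, 6), 2)), 6) =?= X,  2 =?= 2,  m =?= m.
Bind X := times(times(h(h(2, 6, 6), h(6, 6, 6), 2), h(h(2, 6, 6), h(6, 6, 6), 2)), 6); no other remaining equation mentions X. Substituting into the earlier binding gives Q := times(6, times(times(h(h(2, 6, 6), h(6, 6, 6), 2), h(h(2, 6, 6), h(6, 6, 6), 2)), 6)).
Delete trivial equation 2 =?= 2.
Delete trivial equation m =?= m.
MGU = { Q -> times(6, times(times(h(h(2, 6, 6), h(6, 6, 6), 2), h(h(2, 6, 6), h(6, 6, 6), 2)), 6)), L -> times(h(h(2, 6, 6), h(6, 6, 6), 2), h(h(2, 6, 6), h(6, 6, 6), 2)), S -> 6, Y1 -> h(h(2, 6, 6), h(6, 6, 6), 2), X -> times(times(h(h(2, 6, 6), h(6, 6, 6), 2), h(h(2, 6, 6), h(6, 6, 6), 2)), 6) }, so Q -> times(6, times(times(h(h(2, 6, 6), h(6, 6, 6), 2), h(h(2, 6, 6), h(6, 6, 6), 2)), 6)).

times(6, times(times(h(h(2, 6, 6), h(6, 6, 6), 2), h(h(2, 6, 6), h(6, 6, 6), 2)), 6))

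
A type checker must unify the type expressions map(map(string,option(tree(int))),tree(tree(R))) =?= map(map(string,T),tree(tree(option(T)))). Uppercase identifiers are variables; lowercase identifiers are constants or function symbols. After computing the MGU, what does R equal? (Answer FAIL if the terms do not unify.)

option(option(tree(int)))

Decompose map/2: map(string,option(tree(int))) =?= map(string,T),  tree(tree(R)) =?= tree(tree(option(T))).
Decompose map/2: string =?= string,  option(tree(int)) =?= T.
Delete trivial equation string =?= string.
Bind T := option(tree(int)); substituting into the remaining equation gives: tree(tree(R)) =?= tree(tree(option(option(tree(int))))).
Decompose tree/1: tree(R) =?= tree(option(option(tree(int)))).
Decompose tree/1: R =?= option(option(tree(int))).
Bind R := option(option(tree(int))).
MGU = { T := option(tree(int)), R := option(option(tree(int))) }, so R := option(option(tree(int))).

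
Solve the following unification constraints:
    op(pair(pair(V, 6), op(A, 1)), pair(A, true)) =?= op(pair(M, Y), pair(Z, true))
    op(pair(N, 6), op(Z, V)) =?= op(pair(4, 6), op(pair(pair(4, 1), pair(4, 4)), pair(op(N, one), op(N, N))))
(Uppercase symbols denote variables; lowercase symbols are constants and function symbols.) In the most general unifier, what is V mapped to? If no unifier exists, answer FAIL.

Decompose op/2: pair(pair(V, 6), op(A, 1)) =?= pair(M, Y),  pair(A, true) =?= pair(Z, true).
Decompose pair/2: pair(V, 6) =?= M,  op(A, 1) =?= Y.
Bind M := pair(V, 6); no other remaining equation mentions M.
Bind Y := op(A, 1); no other remaining equation mentions Y.
Decompose pair/2: A =?= Z,  true =?= true.
Bind A := Z; no other remaining equation mentions A. Substituting into the earlier binding gives Y := op(Z, 1).
Delete trivial equation true =?= true.
Decompose op/2: pair(N, 6) =?= pair(4, 6),  op(Z, V) =?= op(pair(pair(4, 1), pair(4, 4)), pair(op(N, one), op(N, N))).
Decompose pair/2: N =?= 4,  6 =?= 6.
Bind N := 4; substituting into the one remaining equation that mentions N gives: op(Z, V) =?= op(pair(pair(4, 1), pair(4, 4)), pair(op(4, one), op(4, 4))).
Delete trivial equation 6 =?= 6.
Decompose op/2: Z =?= pair(pair(4, 1), pair(4, 4)),  V =?= pair(op(4, one), op(4, 4)).
Bind Z := pair(pair(4, 1), pair(4, 4)); no other remaining equation mentions Z. Substituting into the earlier bindings gives Y := op(pair(pair(4, 1), pair(4, 4)), 1), A := pair(pair(4, 1), pair(4, 4)).
Bind V := pair(op(4, one), op(4, 4)). Substituting into the earlier binding gives M := pair(pair(op(4, one), op(4, 4)), 6).
MGU = { M := pair(pair(op(4, one), op(4, 4)), 6), Y := op(pair(pair(4, 1), pair(4, 4)), 1), A := pair(pair(4, 1), pair(4, 4)), N := 4, Z := pair(pair(4, 1), pair(4, 4)), V := pair(op(4, one), op(4, 4)) }, so V := pair(op(4, one), op(4, 4)).

pair(op(4, one), op(4, 4))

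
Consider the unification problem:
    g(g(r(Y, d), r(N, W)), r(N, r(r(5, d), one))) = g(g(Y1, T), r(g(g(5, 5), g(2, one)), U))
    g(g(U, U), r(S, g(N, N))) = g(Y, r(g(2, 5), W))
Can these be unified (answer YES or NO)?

Decompose g/2: g(r(Y, d), r(N, W)) = g(Y1, T),  r(N, r(r(5, d), one)) = r(g(g(5, 5), g(2, one)), U).
Decompose g/2: r(Y, d) = Y1,  r(N, W) = T.
Bind Y1 := r(Y, d); no other remaining equation mentions Y1.
Bind T := r(N, W); no other remaining equation mentions T.
Decompose r/2: N = g(g(5, 5), g(2, one)),  r(r(5, d), one) = U.
Bind N := g(g(5, 5), g(2, one)); substituting into the one remaining equation that mentions N gives: g(g(U, U), r(S, g(g(g(5, 5), g(2, one)), g(g(5, 5), g(2, one))))) = g(Y, r(g(2, 5), W)). Substituting into the earlier binding gives T := r(g(g(5, 5), g(2, one)), W).
Bind U := r(r(5, d), one); substituting into the remaining equation gives: g(g(r(r(5, d), one), r(r(5, d), one)), r(S, g(g(g(5, 5), g(2, one)), g(g(5, 5), g(2, one))))) = g(Y, r(g(2, 5), W)).
Decompose g/2: g(r(r(5, d), one), r(r(5, d), one)) = Y,  r(S, g(g(g(5, 5), g(2, one)), g(g(5, 5), g(2, one)))) = r(g(2, 5), W).
Bind Y := g(r(r(5, d), one), r(r(5, d), one)); no other remaining equation mentions Y. Substituting into the earlier binding gives Y1 := r(g(r(r(5, d), one), r(r(5, d), one)), d).
Decompose r/2: S = g(2, 5),  g(g(g(5, 5), g(2, one)), g(g(5, 5), g(2, one))) = W.
Bind S := g(2, 5); no other remaining equation mentions S.
Bind W := g(g(g(5, 5), g(2, one)), g(g(5, 5), g(2, one))). Substituting into the earlier binding gives T := r(g(g(5, 5), g(2, one)), g(g(g(5, 5), g(2, one)), g(g(5, 5), g(2, one)))).
No equations remain and no clash or occurs-check failure arose, so a unifier exists.

YES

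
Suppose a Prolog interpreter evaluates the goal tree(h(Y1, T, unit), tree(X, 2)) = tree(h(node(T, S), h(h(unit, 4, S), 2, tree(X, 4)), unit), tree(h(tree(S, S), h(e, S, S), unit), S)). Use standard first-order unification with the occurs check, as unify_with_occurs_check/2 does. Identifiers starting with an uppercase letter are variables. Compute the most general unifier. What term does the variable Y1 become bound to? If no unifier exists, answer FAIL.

Decompose tree/2: h(Y1, T, unit) = h(node(T, S), h(h(unit, 4, S), 2, tree(X, 4)), unit),  tree(X, 2) = tree(h(tree(S, S), h(e, S, S), unit), S).
Decompose h/3: Y1 = node(T, S),  T = h(h(unit, 4, S), 2, tree(X, 4)),  unit = unit.
Bind Y1 := node(T, S); no other remaining equation mentions Y1.
Bind T := h(h(unit, 4, S), 2, tree(X, 4)); no other remaining equation mentions T. Substituting into the earlier binding gives Y1 := node(h(h(unit, 4, S), 2, tree(X, 4)), S).
Delete trivial equation unit = unit.
Decompose tree/2: X = h(tree(S, S), h(e, S, S), unit),  2 = S.
Bind X := h(tree(S, S), h(e, S, S), unit); no other remaining equation mentions X. Substituting into the earlier bindings gives Y1 := node(h(h(unit, 4, S), 2, tree(h(tree(S, S), h(e, S, S), unit), 4)), S), T := h(h(unit, 4, S), 2, tree(h(tree(S, S), h(e, S, S), unit), 4)).
Bind S := 2. Substituting into the earlier bindings gives Y1 := node(h(h(unit, 4, 2), 2, tree(h(tree(2, 2), h(e, 2, 2), unit), 4)), 2), T := h(h(unit, 4, 2), 2, tree(h(tree(2, 2), h(e, 2, 2), unit), 4)), X := h(tree(2, 2), h(e, 2, 2), unit).
MGU = { Y1 ↦ node(h(h(unit, 4, 2), 2, tree(h(tree(2, 2), h(e, 2, 2), unit), 4)), 2), T ↦ h(h(unit, 4, 2), 2, tree(h(tree(2, 2), h(e, 2, 2), unit), 4)), X ↦ h(tree(2, 2), h(e, 2, 2), unit), S ↦ 2 }, so Y1 ↦ node(h(h(unit, 4, 2), 2, tree(h(tree(2, 2), h(e, 2, 2), unit), 4)), 2).

node(h(h(unit, 4, 2), 2, tree(h(tree(2, 2), h(e, 2, 2), unit), 4)), 2)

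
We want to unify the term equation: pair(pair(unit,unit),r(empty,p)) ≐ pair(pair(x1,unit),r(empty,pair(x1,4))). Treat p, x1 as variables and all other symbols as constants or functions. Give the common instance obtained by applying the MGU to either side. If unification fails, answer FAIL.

Decompose pair/2: pair(unit,unit) ≐ pair(x1,unit),  r(empty,p) ≐ r(empty,pair(x1,4)).
Decompose pair/2: unit ≐ x1,  unit ≐ unit.
Bind x1 := unit; substituting into the one remaining equation that mentions x1 gives: r(empty,p) ≐ r(empty,pair(unit,4)).
Delete trivial equation unit ≐ unit.
Decompose r/2: empty ≐ empty,  p ≐ pair(unit,4).
Delete trivial equation empty ≐ empty.
Bind p := pair(unit,4).
Applying the MGU to either side gives pair(pair(unit,unit),r(empty,pair(unit,4))).

pair(pair(unit,unit),r(empty,pair(unit,4)))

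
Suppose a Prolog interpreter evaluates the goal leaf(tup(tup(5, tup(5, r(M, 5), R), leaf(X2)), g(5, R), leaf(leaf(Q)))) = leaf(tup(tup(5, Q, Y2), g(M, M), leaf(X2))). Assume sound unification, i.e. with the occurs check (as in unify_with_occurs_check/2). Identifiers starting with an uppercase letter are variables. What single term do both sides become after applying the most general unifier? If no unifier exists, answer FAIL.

leaf(tup(tup(5, tup(5, r(5, 5), 5), leaf(leaf(tup(5, r(5, 5), 5)))), g(5, 5), leaf(leaf(tup(5, r(5, 5), 5)))))

Decompose leaf/1: tup(tup(5, tup(5, r(M, 5), R), leaf(X2)), g(5, R), leaf(leaf(Q))) = tup(tup(5, Q, Y2), g(M, M), leaf(X2)).
Decompose tup/3: tup(5, tup(5, r(M, 5), R), leaf(X2)) = tup(5, Q, Y2),  g(5, R) = g(M, M),  leaf(leaf(Q)) = leaf(X2).
Decompose tup/3: 5 = 5,  tup(5, r(M, 5), R) = Q,  leaf(X2) = Y2.
Delete trivial equation 5 = 5.
Bind Q := tup(5, r(M, 5), R); substituting into the one remaining equation that mentions Q gives: leaf(leaf(tup(5, r(M, 5), R))) = leaf(X2).
Bind Y2 := leaf(X2); no other remaining equation mentions Y2.
Decompose g/2: 5 = M,  R = M.
Bind M := 5; substituting into the remaining equations gives: R = 5,  leaf(leaf(tup(5, r(5, 5), R))) = leaf(X2). Substituting into the earlier binding gives Q := tup(5, r(5, 5), R).
Bind R := 5; substituting into the remaining equation gives: leaf(leaf(tup(5, r(5, 5), 5))) = leaf(X2). Substituting into the earlier binding gives Q := tup(5, r(5, 5), 5).
Decompose leaf/1: leaf(tup(5, r(5, 5), 5)) = X2.
Bind X2 := leaf(tup(5, r(5, 5), 5)). Substituting into the earlier binding gives Y2 := leaf(leaf(tup(5, r(5, 5), 5))).
Applying the MGU to either side gives leaf(tup(tup(5, tup(5, r(5, 5), 5), leaf(leaf(tup(5, r(5, 5), 5)))), g(5, 5), leaf(leaf(tup(5, r(5, 5), 5))))).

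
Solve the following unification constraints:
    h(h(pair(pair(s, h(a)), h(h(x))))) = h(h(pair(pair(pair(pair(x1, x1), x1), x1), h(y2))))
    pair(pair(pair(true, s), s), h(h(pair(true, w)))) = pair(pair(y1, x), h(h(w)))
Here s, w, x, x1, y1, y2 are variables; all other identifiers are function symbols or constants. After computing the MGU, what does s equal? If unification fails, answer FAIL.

FAIL

Decompose h/1: h(pair(pair(s, h(a)), h(h(x)))) = h(pair(pair(pair(pair(x1, x1), x1), x1), h(y2))).
Decompose h/1: pair(pair(s, h(a)), h(h(x))) = pair(pair(pair(pair(x1, x1), x1), x1), h(y2)).
Decompose pair/2: pair(s, h(a)) = pair(pair(pair(x1, x1), x1), x1),  h(h(x)) = h(y2).
Decompose pair/2: s = pair(pair(x1, x1), x1),  h(a) = x1.
Bind s := pair(pair(x1, x1), x1); substituting into the one remaining equation that mentions s gives: pair(pair(pair(true, pair(pair(x1, x1), x1)), pair(pair(x1, x1), x1)), h(h(pair(true, w)))) = pair(pair(y1, x), h(h(w))).
Bind x1 := h(a); substituting into the one remaining equation that mentions x1 gives: pair(pair(pair(true, pair(pair(h(a), h(a)), h(a))), pair(pair(h(a), h(a)), h(a))), h(h(pair(true, w)))) = pair(pair(y1, x), h(h(w))). Substituting into the earlier binding gives s := pair(pair(h(a), h(a)), h(a)).
Decompose h/1: h(x) = y2.
Bind y2 := h(x); no other remaining equation mentions y2.
Decompose pair/2: pair(pair(true, pair(pair(h(a), h(a)), h(a))), pair(pair(h(a), h(a)), h(a))) = pair(y1, x),  h(h(pair(true, w))) = h(h(w)).
Decompose pair/2: pair(true, pair(pair(h(a), h(a)), h(a))) = y1,  pair(pair(h(a), h(a)), h(a)) = x.
Bind y1 := pair(true, pair(pair(h(a), h(a)), h(a))); no other remaining equation mentions y1.
Bind x := pair(pair(h(a), h(a)), h(a)); no other remaining equation mentions x. Substituting into the earlier binding gives y2 := h(pair(pair(h(a), h(a)), h(a))).
Decompose h/1: h(pair(true, w)) = h(w).
Decompose h/1: pair(true, w) = w.
Occurs check fails: w occurs in pair(true, w); the equation w = pair(true, w) has no finite solution.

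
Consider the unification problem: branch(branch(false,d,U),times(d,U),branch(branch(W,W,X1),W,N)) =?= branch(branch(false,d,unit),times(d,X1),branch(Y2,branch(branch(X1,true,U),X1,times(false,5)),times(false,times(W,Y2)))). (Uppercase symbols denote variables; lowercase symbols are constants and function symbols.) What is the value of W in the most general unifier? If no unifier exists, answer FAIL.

branch(branch(unit,true,unit),unit,times(false,5))

Decompose branch/3: branch(false,d,U) =?= branch(false,d,unit),  times(d,U) =?= times(d,X1),  branch(branch(W,W,X1),W,N) =?= branch(Y2,branch(branch(X1,true,U),X1,times(false,5)),times(false,times(W,Y2))).
Decompose branch/3: false =?= false,  d =?= d,  U =?= unit.
Delete trivial equation false =?= false.
Delete trivial equation d =?= d.
Bind U := unit; substituting into the remaining equations gives: times(d,unit) =?= times(d,X1),  branch(branch(W,W,X1),W,N) =?= branch(Y2,branch(branch(X1,true,unit),X1,times(false,5)),times(false,times(W,Y2))).
Decompose times/2: d =?= d,  unit =?= X1.
Delete trivial equation d =?= d.
Bind X1 := unit; substituting into the remaining equation gives: branch(branch(W,W,unit),W,N) =?= branch(Y2,branch(branch(unit,true,unit),unit,times(false,5)),times(false,times(W,Y2))).
Decompose branch/3: branch(W,W,unit) =?= Y2,  W =?= branch(branch(unit,true,unit),unit,times(false,5)),  N =?= times(false,times(W,Y2)).
Bind Y2 := branch(W,W,unit); substituting into the one remaining equation that mentions Y2 gives: N =?= times(false,times(W,branch(W,W,unit))).
Bind W := branch(branch(unit,true,unit),unit,times(false,5)); substituting into the remaining equation gives: N =?= times(false,times(branch(branch(unit,true,unit),unit,times(false,5)),branch(branch(branch(unit,true,unit),unit,times(false,5)),branch(branch(unit,true,unit),unit,times(false,5)),unit))). Substituting into the earlier binding gives Y2 := branch(branch(branch(unit,true,unit),unit,times(false,5)),branch(branch(unit,true,unit),unit,times(false,5)),unit).
Bind N := times(false,times(branch(branch(unit,true,unit),unit,times(false,5)),branch(branch(branch(unit,true,unit),unit,times(false,5)),branch(branch(unit,true,unit),unit,times(false,5)),unit))).
MGU = { U := unit, X1 := unit, Y2 := branch(branch(branch(unit,true,unit),unit,times(false,5)),branch(branch(unit,true,unit),unit,times(false,5)),unit), W := branch(branch(unit,true,unit),unit,times(false,5)), N := times(false,times(branch(branch(unit,true,unit),unit,times(false,5)),branch(branch(branch(unit,true,unit),unit,times(false,5)),branch(branch(unit,true,unit),unit,times(false,5)),unit))) }, so W := branch(branch(unit,true,unit),unit,times(false,5)).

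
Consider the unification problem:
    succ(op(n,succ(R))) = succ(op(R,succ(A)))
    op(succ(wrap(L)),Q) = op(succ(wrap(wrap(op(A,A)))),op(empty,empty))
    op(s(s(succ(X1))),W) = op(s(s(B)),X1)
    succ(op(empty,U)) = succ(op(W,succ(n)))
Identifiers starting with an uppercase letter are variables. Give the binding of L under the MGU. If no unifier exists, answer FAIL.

Decompose succ/1: op(n,succ(R)) = op(R,succ(A)).
Decompose op/2: n = R,  succ(R) = succ(A).
Bind R := n; substituting into the one remaining equation that mentions R gives: succ(n) = succ(A).
Decompose succ/1: n = A.
Bind A := n; substituting into the one remaining equation that mentions A gives: op(succ(wrap(L)),Q) = op(succ(wrap(wrap(op(n,n)))),op(empty,empty)).
Decompose op/2: succ(wrap(L)) = succ(wrap(wrap(op(n,n)))),  Q = op(empty,empty).
Decompose succ/1: wrap(L) = wrap(wrap(op(n,n))).
Decompose wrap/1: L = wrap(op(n,n)).
Bind L := wrap(op(n,n)); no other remaining equation mentions L.
Bind Q := op(empty,empty); no other remaining equation mentions Q.
Decompose op/2: s(s(succ(X1))) = s(s(B)),  W = X1.
Decompose s/1: s(succ(X1)) = s(B).
Decompose s/1: succ(X1) = B.
Bind B := succ(X1); no other remaining equation mentions B.
Bind W := X1; substituting into the remaining equation gives: succ(op(empty,U)) = succ(op(X1,succ(n))).
Decompose succ/1: op(empty,U) = op(X1,succ(n)).
Decompose op/2: empty = X1,  U = succ(n).
Bind X1 := empty; no other remaining equation mentions X1. Substituting into the earlier bindings gives B := succ(empty), W := empty.
Bind U := succ(n).
MGU = { R -> n, A -> n, L -> wrap(op(n,n)), Q -> op(empty,empty), B -> succ(empty), W -> empty, X1 -> empty, U -> succ(n) }, so L -> wrap(op(n,n)).

wrap(op(n,n))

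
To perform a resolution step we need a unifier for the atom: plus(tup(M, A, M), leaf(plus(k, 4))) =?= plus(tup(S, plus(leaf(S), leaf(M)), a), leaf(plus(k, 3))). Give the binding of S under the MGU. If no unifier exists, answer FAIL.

FAIL

Decompose plus/2: tup(M, A, M) =?= tup(S, plus(leaf(S), leaf(M)), a),  leaf(plus(k, 4)) =?= leaf(plus(k, 3)).
Decompose tup/3: M =?= S,  A =?= plus(leaf(S), leaf(M)),  M =?= a.
Bind M := S; substituting into the 2 remaining equations that mention M gives: A =?= plus(leaf(S), leaf(S)),  S =?= a.
Bind A := plus(leaf(S), leaf(S)); no other remaining equation mentions A.
Bind S := a; no other remaining equation mentions S. Substituting into the earlier bindings gives M := a, A := plus(leaf(a), leaf(a)).
Decompose leaf/1: plus(k, 4) =?= plus(k, 3).
Decompose plus/2: k =?= k,  4 =?= 3.
Delete trivial equation k =?= k.
Clash: constants 4 and 3 differ; no unifier exists.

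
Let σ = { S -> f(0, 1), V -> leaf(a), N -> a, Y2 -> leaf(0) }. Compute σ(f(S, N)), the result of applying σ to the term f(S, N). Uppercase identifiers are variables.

f(f(0, 1), a)

Replace each occurrence of S with f(0, 1).
Replace each occurrence of N with a.
Result: f(f(0, 1), a).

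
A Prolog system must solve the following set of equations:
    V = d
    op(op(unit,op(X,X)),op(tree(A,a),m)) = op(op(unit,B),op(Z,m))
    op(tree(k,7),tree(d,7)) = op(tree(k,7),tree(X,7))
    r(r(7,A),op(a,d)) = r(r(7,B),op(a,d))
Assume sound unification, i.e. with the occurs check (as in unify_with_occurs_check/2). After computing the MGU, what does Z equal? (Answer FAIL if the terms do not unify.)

Bind V := d; no other remaining equation mentions V.
Decompose op/2: op(unit,op(X,X)) = op(unit,B),  op(tree(A,a),m) = op(Z,m).
Decompose op/2: unit = unit,  op(X,X) = B.
Delete trivial equation unit = unit.
Bind B := op(X,X); substituting into the one remaining equation that mentions B gives: r(r(7,A),op(a,d)) = r(r(7,op(X,X)),op(a,d)).
Decompose op/2: tree(A,a) = Z,  m = m.
Bind Z := tree(A,a); no other remaining equation mentions Z.
Delete trivial equation m = m.
Decompose op/2: tree(k,7) = tree(k,7),  tree(d,7) = tree(X,7).
Delete trivial equation tree(k,7) = tree(k,7).
Decompose tree/2: d = X,  7 = 7.
Bind X := d; substituting into the one remaining equation that mentions X gives: r(r(7,A),op(a,d)) = r(r(7,op(d,d)),op(a,d)). Substituting into the earlier binding gives B := op(d,d).
Delete trivial equation 7 = 7.
Decompose r/2: r(7,A) = r(7,op(d,d)),  op(a,d) = op(a,d).
Decompose r/2: 7 = 7,  A = op(d,d).
Delete trivial equation 7 = 7.
Bind A := op(d,d); no other remaining equation mentions A. Substituting into the earlier binding gives Z := tree(op(d,d),a).
Delete trivial equation op(a,d) = op(a,d).
MGU = { V ↦ d, B ↦ op(d,d), Z ↦ tree(op(d,d),a), X ↦ d, A ↦ op(d,d) }, so Z ↦ tree(op(d,d),a).

tree(op(d,d),a)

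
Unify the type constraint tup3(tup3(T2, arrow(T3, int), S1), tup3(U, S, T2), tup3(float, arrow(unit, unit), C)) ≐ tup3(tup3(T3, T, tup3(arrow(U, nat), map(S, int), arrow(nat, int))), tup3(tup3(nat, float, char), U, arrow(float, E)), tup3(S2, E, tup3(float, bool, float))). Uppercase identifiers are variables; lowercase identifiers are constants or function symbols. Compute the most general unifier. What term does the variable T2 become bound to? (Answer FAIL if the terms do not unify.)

arrow(float, arrow(unit, unit))

Decompose tup3/3: tup3(T2, arrow(T3, int), S1) ≐ tup3(T3, T, tup3(arrow(U, nat), map(S, int), arrow(nat, int))),  tup3(U, S, T2) ≐ tup3(tup3(nat, float, char), U, arrow(float, E)),  tup3(float, arrow(unit, unit), C) ≐ tup3(S2, E, tup3(float, bool, float)).
Decompose tup3/3: T2 ≐ T3,  arrow(T3, int) ≐ T,  S1 ≐ tup3(arrow(U, nat), map(S, int), arrow(nat, int)).
Bind T2 := T3; substituting into the one remaining equation that mentions T2 gives: tup3(U, S, T3) ≐ tup3(tup3(nat, float, char), U, arrow(float, E)).
Bind T := arrow(T3, int); no other remaining equation mentions T.
Bind S1 := tup3(arrow(U, nat), map(S, int), arrow(nat, int)); no other remaining equation mentions S1.
Decompose tup3/3: U ≐ tup3(nat, float, char),  S ≐ U,  T3 ≐ arrow(float, E).
Bind U := tup3(nat, float, char); substituting into the one remaining equation that mentions U gives: S ≐ tup3(nat, float, char). Substituting into the earlier binding gives S1 := tup3(arrow(tup3(nat, float, char), nat), map(S, int), arrow(nat, int)).
Bind S := tup3(nat, float, char); no other remaining equation mentions S. Substituting into the earlier binding gives S1 := tup3(arrow(tup3(nat, float, char), nat), map(tup3(nat, float, char), int), arrow(nat, int)).
Bind T3 := arrow(float, E); no other remaining equation mentions T3. Substituting into the earlier bindings gives T2 := arrow(float, E), T := arrow(arrow(float, E), int).
Decompose tup3/3: float ≐ S2,  arrow(unit, unit) ≐ E,  C ≐ tup3(float, bool, float).
Bind S2 := float; no other remaining equation mentions S2.
Bind E := arrow(unit, unit); no other remaining equation mentions E. Substituting into the earlier bindings gives T2 := arrow(float, arrow(unit, unit)), T := arrow(arrow(float, arrow(unit, unit)), int), T3 := arrow(float, arrow(unit, unit)).
Bind C := tup3(float, bool, float).
MGU = { T2 ↦ arrow(float, arrow(unit, unit)), T ↦ arrow(arrow(float, arrow(unit, unit)), int), S1 ↦ tup3(arrow(tup3(nat, float, char), nat), map(tup3(nat, float, char), int), arrow(nat, int)), U ↦ tup3(nat, float, char), S ↦ tup3(nat, float, char), T3 ↦ arrow(float, arrow(unit, unit)), S2 ↦ float, E ↦ arrow(unit, unit), C ↦ tup3(float, bool, float) }, so T2 ↦ arrow(float, arrow(unit, unit)).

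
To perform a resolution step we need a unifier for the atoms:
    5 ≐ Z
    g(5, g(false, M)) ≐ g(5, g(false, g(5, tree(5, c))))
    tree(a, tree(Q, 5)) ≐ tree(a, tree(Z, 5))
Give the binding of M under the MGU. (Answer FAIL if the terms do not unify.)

g(5, tree(5, c))

Bind Z := 5; substituting into the one remaining equation that mentions Z gives: tree(a, tree(Q, 5)) ≐ tree(a, tree(5, 5)).
Decompose g/2: 5 ≐ 5,  g(false, M) ≐ g(false, g(5, tree(5, c))).
Delete trivial equation 5 ≐ 5.
Decompose g/2: false ≐ false,  M ≐ g(5, tree(5, c)).
Delete trivial equation false ≐ false.
Bind M := g(5, tree(5, c)); no other remaining equation mentions M.
Decompose tree/2: a ≐ a,  tree(Q, 5) ≐ tree(5, 5).
Delete trivial equation a ≐ a.
Decompose tree/2: Q ≐ 5,  5 ≐ 5.
Bind Q := 5; no other remaining equation mentions Q.
Delete trivial equation 5 ≐ 5.
MGU = { Z -> 5, M -> g(5, tree(5, c)), Q -> 5 }, so M -> g(5, tree(5, c)).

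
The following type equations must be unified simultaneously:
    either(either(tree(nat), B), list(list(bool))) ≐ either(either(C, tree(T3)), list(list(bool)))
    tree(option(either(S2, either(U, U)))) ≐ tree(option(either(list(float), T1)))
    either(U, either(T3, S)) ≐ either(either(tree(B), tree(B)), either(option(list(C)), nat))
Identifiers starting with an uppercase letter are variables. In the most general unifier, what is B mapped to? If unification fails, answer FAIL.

tree(option(list(tree(nat))))

Decompose either/2: either(tree(nat), B) ≐ either(C, tree(T3)),  list(list(bool)) ≐ list(list(bool)).
Decompose either/2: tree(nat) ≐ C,  B ≐ tree(T3).
Bind C := tree(nat); substituting into the one remaining equation that mentions C gives: either(U, either(T3, S)) ≐ either(either(tree(B), tree(B)), either(option(list(tree(nat))), nat)).
Bind B := tree(T3); substituting into the one remaining equation that mentions B gives: either(U, either(T3, S)) ≐ either(either(tree(tree(T3)), tree(tree(T3))), either(option(list(tree(nat))), nat)).
Delete trivial equation list(list(bool)) ≐ list(list(bool)).
Decompose tree/1: option(either(S2, either(U, U))) ≐ option(either(list(float), T1)).
Decompose option/1: either(S2, either(U, U)) ≐ either(list(float), T1).
Decompose either/2: S2 ≐ list(float),  either(U, U) ≐ T1.
Bind S2 := list(float); no other remaining equation mentions S2.
Bind T1 := either(U, U); no other remaining equation mentions T1.
Decompose either/2: U ≐ either(tree(tree(T3)), tree(tree(T3))),  either(T3, S) ≐ either(option(list(tree(nat))), nat).
Bind U := either(tree(tree(T3)), tree(tree(T3))); no other remaining equation mentions U. Substituting into the earlier binding gives T1 := either(either(tree(tree(T3)), tree(tree(T3))), either(tree(tree(T3)), tree(tree(T3)))).
Decompose either/2: T3 ≐ option(list(tree(nat))),  S ≐ nat.
Bind T3 := option(list(tree(nat))); no other remaining equation mentions T3. Substituting into the earlier bindings gives B := tree(option(list(tree(nat)))), T1 := either(either(tree(tree(option(list(tree(nat))))), tree(tree(option(list(tree(nat)))))), either(tree(tree(option(list(tree(nat))))), tree(tree(option(list(tree(nat))))))), U := either(tree(tree(option(list(tree(nat))))), tree(tree(option(list(tree(nat)))))).
Bind S := nat.
MGU = { C ↦ tree(nat), B ↦ tree(option(list(tree(nat)))), S2 ↦ list(float), T1 ↦ either(either(tree(tree(option(list(tree(nat))))), tree(tree(option(list(tree(nat)))))), either(tree(tree(option(list(tree(nat))))), tree(tree(option(list(tree(nat))))))), U ↦ either(tree(tree(option(list(tree(nat))))), tree(tree(option(list(tree(nat)))))), T3 ↦ option(list(tree(nat))), S ↦ nat }, so B ↦ tree(option(list(tree(nat)))).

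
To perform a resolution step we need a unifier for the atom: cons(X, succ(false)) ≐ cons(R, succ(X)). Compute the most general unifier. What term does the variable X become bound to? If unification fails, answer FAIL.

false

Decompose cons/2: X ≐ R,  succ(false) ≐ succ(X).
Bind X := R; substituting into the remaining equation gives: succ(false) ≐ succ(R).
Decompose succ/1: false ≐ R.
Bind R := false. Substituting into the earlier binding gives X := false.
MGU = { X ↦ false, R ↦ false }, so X ↦ false.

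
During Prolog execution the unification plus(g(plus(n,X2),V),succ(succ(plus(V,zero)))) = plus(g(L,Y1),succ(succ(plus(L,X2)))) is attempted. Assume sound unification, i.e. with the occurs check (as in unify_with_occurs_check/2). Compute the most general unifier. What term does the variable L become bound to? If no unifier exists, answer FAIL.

Decompose plus/2: g(plus(n,X2),V) = g(L,Y1),  succ(succ(plus(V,zero))) = succ(succ(plus(L,X2))).
Decompose g/2: plus(n,X2) = L,  V = Y1.
Bind L := plus(n,X2); substituting into the one remaining equation that mentions L gives: succ(succ(plus(V,zero))) = succ(succ(plus(plus(n,X2),X2))).
Bind V := Y1; substituting into the remaining equation gives: succ(succ(plus(Y1,zero))) = succ(succ(plus(plus(n,X2),X2))).
Decompose succ/1: succ(plus(Y1,zero)) = succ(plus(plus(n,X2),X2)).
Decompose succ/1: plus(Y1,zero) = plus(plus(n,X2),X2).
Decompose plus/2: Y1 = plus(n,X2),  zero = X2.
Bind Y1 := plus(n,X2); no other remaining equation mentions Y1. Substituting into the earlier binding gives V := plus(n,X2).
Bind X2 := zero. Substituting into the earlier bindings gives L := plus(n,zero), V := plus(n,zero), Y1 := plus(n,zero).
MGU = { L ↦ plus(n,zero), V ↦ plus(n,zero), Y1 ↦ plus(n,zero), X2 ↦ zero }, so L ↦ plus(n,zero).

plus(n,zero)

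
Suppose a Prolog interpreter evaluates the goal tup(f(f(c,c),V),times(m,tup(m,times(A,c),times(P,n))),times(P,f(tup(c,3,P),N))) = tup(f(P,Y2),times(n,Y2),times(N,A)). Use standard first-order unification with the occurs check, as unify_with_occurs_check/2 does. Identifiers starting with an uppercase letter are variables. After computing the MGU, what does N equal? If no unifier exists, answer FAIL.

FAIL

Decompose tup/3: f(f(c,c),V) = f(P,Y2),  times(m,tup(m,times(A,c),times(P,n))) = times(n,Y2),  times(P,f(tup(c,3,P),N)) = times(N,A).
Decompose f/2: f(c,c) = P,  V = Y2.
Bind P := f(c,c); substituting into the 2 remaining equations that mention P gives: times(m,tup(m,times(A,c),times(f(c,c),n))) = times(n,Y2),  times(f(c,c),f(tup(c,3,f(c,c)),N)) = times(N,A).
Bind V := Y2; no other remaining equation mentions V.
Decompose times/2: m = n,  tup(m,times(A,c),times(f(c,c),n)) = Y2.
Clash: constants m and n differ; no unifier exists.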